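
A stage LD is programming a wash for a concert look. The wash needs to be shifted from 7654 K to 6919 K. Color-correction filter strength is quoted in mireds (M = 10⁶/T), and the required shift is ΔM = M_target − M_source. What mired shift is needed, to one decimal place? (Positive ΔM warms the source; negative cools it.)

+13.9 mireds

M_source = 10⁶/7654 = 130.651; M_target = 10⁶/6919 = 144.530.
ΔM = 144.530 − 130.651 = 13.879 → +13.9 mireds, a warming shift.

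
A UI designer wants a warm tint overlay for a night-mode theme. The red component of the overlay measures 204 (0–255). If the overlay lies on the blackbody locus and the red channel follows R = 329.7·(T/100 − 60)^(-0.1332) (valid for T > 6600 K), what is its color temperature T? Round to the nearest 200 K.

9600 K

(t − 60)^(-0.1332) = 204/329.7 = 0.61874.
t − 60 = 0.61874^(1/-0.1332) = 0.61874^(-7.508) = 36.748, so t = 96.748.
T = 100·t = 9675 K → 9600 K to the nearest 200 K.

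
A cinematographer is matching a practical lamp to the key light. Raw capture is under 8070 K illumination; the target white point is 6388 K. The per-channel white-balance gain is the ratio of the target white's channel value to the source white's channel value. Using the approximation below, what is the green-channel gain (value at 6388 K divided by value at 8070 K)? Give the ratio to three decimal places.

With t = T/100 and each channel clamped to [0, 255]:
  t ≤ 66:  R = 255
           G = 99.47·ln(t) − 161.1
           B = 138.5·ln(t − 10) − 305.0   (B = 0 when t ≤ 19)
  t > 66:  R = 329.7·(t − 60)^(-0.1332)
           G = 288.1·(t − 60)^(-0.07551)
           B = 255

At 8070 K (t = 80.7):
  G = 288.1·(80.7 − 60)^(-0.07551) = 288.1·20.7^(-0.07551) = 288.1·0.79548 = 229.179.
At 6388 K (t = 63.88):
  G = 99.47·ln 63.88 − 161.1 = 99.47·4.1570 − 161.1 = 252.397.
Gain = 252.397 / 229.179 = 1.1013 → 1.101.

1.101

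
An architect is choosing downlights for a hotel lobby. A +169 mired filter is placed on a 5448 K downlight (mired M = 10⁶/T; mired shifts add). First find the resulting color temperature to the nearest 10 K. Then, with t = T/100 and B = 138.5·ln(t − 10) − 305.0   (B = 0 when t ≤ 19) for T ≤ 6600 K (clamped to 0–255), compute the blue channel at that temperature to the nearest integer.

M_in = 10⁶/5448 = 183.55; M_out = 183.55 + (+169) = 352.55.
T_out = 10⁶/352.55 = 2836.4 K → 2840 K; t = 28.4.
B = 138.5·ln(28.4 − 10) − 305.0 = 138.5·ln 18.4 − 305.0 = 138.5·2.9124 − 305.0 = 98.361.
Rounded: 98.

98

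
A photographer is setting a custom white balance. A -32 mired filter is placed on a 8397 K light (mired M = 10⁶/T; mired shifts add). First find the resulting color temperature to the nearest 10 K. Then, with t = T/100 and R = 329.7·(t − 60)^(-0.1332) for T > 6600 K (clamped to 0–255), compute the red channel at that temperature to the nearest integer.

193

M_in = 10⁶/8397 = 119.09; M_out = 119.09 + (-32) = 87.09.
T_out = 10⁶/87.09 = 11482.4 K → 11480 K; t = 114.8.
R = 329.7·(114.8 − 60)^(-0.1332) = 329.7·54.8^(-0.1332) = 329.7·0.58667 = 193.425.
Rounded: 193.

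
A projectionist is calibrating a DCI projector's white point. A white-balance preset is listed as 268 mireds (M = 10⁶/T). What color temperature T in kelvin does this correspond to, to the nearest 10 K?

3730 K

T = 10⁶ / 268 = 3731.34 K → 3730 K.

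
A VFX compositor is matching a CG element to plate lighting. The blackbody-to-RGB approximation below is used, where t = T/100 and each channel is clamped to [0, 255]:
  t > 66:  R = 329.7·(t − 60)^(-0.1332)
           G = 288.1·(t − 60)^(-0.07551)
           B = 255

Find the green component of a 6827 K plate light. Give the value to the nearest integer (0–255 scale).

t = 6827/100 = 68.27; the t > 66 branch applies.
G = 288.1·(68.27 − 60)^(-0.07551) = 288.1·8.27^(-0.07551) = 288.1·0.85255 = 245.619.
Rounded: 246.

246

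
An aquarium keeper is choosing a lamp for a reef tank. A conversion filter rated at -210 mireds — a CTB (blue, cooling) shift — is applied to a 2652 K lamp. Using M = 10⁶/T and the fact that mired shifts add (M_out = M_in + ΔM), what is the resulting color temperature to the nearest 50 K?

M_in = 10⁶/2652 = 377.07 mireds.
M_out = 377.07 + (-210) = 167.07 mireds.
T_out = 10⁶/167.07 = 5985.4 K → 6000 K.

6000 K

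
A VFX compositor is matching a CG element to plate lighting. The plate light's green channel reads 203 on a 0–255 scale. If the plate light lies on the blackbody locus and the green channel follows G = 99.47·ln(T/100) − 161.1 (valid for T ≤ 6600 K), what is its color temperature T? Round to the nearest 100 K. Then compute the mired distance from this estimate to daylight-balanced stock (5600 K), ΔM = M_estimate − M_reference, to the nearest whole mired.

ln t = (203 + 161.1) / 99.47 = 3.6604.
t = e^3.6604 = 38.877.
T = 100·t = 3888 K → 3900 K to the nearest 100 K.
M_estimate = 10⁶/3900 = 256.41; M_reference = 10⁶/5600 = 178.57.
ΔM = 256.41 − 178.57 = 77.84 → +78 mireds.

+78 mireds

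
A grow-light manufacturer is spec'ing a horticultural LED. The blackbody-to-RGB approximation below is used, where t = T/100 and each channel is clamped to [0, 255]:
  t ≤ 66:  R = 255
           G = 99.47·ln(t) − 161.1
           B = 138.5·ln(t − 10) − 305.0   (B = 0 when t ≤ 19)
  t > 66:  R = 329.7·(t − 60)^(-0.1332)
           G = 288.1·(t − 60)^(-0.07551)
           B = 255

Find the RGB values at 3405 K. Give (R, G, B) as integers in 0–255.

(255, 190, 135)

t = 3405/100 = 34.05; the t ≤ 66 branch applies.
R = 255 by definition for t ≤ 66.
G = 99.47·ln 34.05 − 161.1 = 99.47·3.5278 − 161.1 = 189.813.
B = 138.5·ln(34.05 − 10) − 305.0 = 138.5·ln 24.05 − 305.0 = 138.5·3.1801 − 305.0 = 135.449.
Rounded: (255, 190, 135).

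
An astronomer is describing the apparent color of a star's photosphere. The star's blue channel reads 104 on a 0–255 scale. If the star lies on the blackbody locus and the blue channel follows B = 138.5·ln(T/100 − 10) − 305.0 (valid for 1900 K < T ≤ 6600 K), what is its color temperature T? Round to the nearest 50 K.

ln(t − 10) = (104 + 305.0) / 138.5 = 2.9531.
t − 10 = e^2.9531 = 19.165, so t = 29.165.
T = 100·t = 2916 K → 2900 K to the nearest 50 K.

2900 K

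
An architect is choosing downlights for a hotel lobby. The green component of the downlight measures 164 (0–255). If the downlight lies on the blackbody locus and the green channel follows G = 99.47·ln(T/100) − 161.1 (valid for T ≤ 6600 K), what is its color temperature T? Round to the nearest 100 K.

ln t = (164 + 161.1) / 99.47 = 3.2683.
t = e^3.2683 = 26.267.
T = 100·t = 2627 K → 2600 K to the nearest 100 K.

2600 K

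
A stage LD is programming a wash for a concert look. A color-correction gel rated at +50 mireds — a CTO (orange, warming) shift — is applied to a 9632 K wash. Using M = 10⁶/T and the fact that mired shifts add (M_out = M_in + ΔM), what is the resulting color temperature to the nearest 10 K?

M_in = 10⁶/9632 = 103.82 mireds.
M_out = 103.82 + (+50) = 153.82 mireds.
T_out = 10⁶/153.82 = 6501.1 K → 6500 K.

6500 K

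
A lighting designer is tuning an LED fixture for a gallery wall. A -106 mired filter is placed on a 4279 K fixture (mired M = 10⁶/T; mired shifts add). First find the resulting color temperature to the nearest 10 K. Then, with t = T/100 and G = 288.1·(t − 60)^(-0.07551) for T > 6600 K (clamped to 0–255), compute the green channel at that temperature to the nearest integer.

231

M_in = 10⁶/4279 = 233.70; M_out = 233.70 + (-106) = 127.70.
T_out = 10⁶/127.70 = 7830.9 K → 7830 K; t = 78.3.
G = 288.1·(78.3 − 60)^(-0.07551) = 288.1·18.3^(-0.07551) = 288.1·0.80292 = 231.321.
Rounded: 231.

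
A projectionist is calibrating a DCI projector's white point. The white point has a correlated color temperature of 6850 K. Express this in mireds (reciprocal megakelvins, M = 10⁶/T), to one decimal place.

146.0 mireds

M = 10⁶ / 6850 = 145.985 → 146.0 mireds.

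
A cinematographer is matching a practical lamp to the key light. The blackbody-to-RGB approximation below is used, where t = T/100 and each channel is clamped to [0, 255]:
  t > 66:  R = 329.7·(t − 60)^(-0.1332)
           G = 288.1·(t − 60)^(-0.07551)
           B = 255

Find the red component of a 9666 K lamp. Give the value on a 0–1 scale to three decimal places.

t = 9666/100 = 96.66; the t > 66 branch applies.
R = 329.7·(96.66 − 60)^(-0.1332) = 329.7·36.66^(-0.1332) = 329.7·0.61894 = 204.065.
On a 0–1 scale: 204.065/255 = 0.8003 → 0.800.

0.800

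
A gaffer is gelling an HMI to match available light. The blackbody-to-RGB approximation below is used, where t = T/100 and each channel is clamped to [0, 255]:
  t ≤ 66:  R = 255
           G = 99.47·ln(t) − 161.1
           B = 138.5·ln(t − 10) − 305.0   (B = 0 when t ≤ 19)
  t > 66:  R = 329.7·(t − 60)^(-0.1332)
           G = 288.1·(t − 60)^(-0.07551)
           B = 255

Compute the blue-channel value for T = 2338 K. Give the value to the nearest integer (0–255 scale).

54

t = 2338/100 = 23.38; the t ≤ 66 branch applies.
B = 138.5·ln(23.38 − 10) − 305.0 = 138.5·ln 13.38 − 305.0 = 138.5·2.5938 − 305.0 = 54.236.
Rounded: 54.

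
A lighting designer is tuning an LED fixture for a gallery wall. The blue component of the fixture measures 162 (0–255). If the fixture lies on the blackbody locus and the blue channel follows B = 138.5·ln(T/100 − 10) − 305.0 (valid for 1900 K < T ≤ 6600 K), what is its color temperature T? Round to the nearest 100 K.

ln(t − 10) = (162 + 305.0) / 138.5 = 3.3718.
t − 10 = e^3.3718 = 29.132, so t = 39.132.
T = 100·t = 3913 K → 3900 K to the nearest 100 K.

3900 K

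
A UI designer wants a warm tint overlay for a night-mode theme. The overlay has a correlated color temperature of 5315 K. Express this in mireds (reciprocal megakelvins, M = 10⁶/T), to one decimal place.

M = 10⁶ / 5315 = 188.147 → 188.1 mireds.

188.1 mireds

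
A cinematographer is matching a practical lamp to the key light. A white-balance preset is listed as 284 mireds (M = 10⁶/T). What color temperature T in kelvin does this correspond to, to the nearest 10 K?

3520 K

T = 10⁶ / 284 = 3521.13 K → 3520 K.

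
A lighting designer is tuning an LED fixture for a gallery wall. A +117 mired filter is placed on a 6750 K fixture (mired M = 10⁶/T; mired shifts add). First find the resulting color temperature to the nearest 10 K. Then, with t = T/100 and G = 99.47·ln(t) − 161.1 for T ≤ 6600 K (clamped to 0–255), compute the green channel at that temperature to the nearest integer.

M_in = 10⁶/6750 = 148.15; M_out = 148.15 + (+117) = 265.15.
T_out = 10⁶/265.15 = 3771.5 K → 3770 K; t = 37.7.
G = 99.47·ln 37.7 − 161.1 = 99.47·3.6297 − 161.1 = 199.942.
Rounded: 200.

200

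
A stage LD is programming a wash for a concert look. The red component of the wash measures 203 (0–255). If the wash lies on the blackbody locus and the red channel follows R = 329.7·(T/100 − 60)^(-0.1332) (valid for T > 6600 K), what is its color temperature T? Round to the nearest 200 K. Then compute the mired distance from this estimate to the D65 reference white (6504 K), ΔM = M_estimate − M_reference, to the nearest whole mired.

-52 mireds

(t − 60)^(-0.1332) = 203/329.7 = 0.61571.
t − 60 = 0.61571^(1/-0.1332) = 0.61571^(-7.508) = 38.129, so t = 98.129.
T = 100·t = 9813 K → 9800 K to the nearest 200 K.
M_estimate = 10⁶/9800 = 102.04; M_reference = 10⁶/6504 = 153.75.
ΔM = 102.04 − 153.75 = -51.71 → -52 mireds.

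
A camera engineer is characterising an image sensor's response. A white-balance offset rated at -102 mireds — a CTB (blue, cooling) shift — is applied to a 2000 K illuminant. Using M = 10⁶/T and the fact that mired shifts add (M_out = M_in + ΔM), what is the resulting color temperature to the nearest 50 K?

2500 K

M_in = 10⁶/2000 = 500.00 mireds.
M_out = 500.00 + (-102) = 398.00 mireds.
T_out = 10⁶/398.00 = 2512.6 K → 2500 K.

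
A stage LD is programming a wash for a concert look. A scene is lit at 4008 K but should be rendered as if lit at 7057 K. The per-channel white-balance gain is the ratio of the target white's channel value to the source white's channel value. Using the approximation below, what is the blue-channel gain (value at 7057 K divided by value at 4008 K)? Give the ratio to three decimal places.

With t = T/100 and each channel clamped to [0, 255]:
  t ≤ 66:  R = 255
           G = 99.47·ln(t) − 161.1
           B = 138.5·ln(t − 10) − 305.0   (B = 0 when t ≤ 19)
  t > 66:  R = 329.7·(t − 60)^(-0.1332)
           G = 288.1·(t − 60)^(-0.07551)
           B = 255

1.532

At 4008 K (t = 40.08):
  B = 138.5·ln(40.08 − 10) − 305.0 = 138.5·ln 30.08 − 305.0 = 138.5·3.4039 − 305.0 = 166.435.
At 7057 K (t = 70.57):
  B = 255 by definition for t > 66.
Gain = 255.000 / 166.435 = 1.5321 → 1.532.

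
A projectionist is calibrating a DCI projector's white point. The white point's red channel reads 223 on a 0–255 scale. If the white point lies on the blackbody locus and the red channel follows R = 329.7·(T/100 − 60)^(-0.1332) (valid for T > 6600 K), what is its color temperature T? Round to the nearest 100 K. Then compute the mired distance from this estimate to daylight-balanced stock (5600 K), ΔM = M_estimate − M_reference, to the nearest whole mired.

(t − 60)^(-0.1332) = 223/329.7 = 0.67637.
t − 60 = 0.67637^(1/-0.1332) = 0.67637^(-7.508) = 18.831, so t = 78.831.
T = 100·t = 7883 K → 7900 K to the nearest 100 K.
M_estimate = 10⁶/7900 = 126.58; M_reference = 10⁶/5600 = 178.57.
ΔM = 126.58 − 178.57 = -51.99 → -52 mireds.

-52 mireds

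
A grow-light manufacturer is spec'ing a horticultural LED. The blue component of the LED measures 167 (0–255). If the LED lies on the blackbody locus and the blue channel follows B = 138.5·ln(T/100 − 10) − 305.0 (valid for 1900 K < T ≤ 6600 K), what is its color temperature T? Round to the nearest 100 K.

4000 K

ln(t − 10) = (167 + 305.0) / 138.5 = 3.4079.
t − 10 = e^3.4079 = 30.203, so t = 40.203.
T = 100·t = 4020 K → 4000 K to the nearest 100 K.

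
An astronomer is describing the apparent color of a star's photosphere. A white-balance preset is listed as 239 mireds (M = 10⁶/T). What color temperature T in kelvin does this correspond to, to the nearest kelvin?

4184 K

T = 10⁶ / 239 = 4184.10 K → 4184 K.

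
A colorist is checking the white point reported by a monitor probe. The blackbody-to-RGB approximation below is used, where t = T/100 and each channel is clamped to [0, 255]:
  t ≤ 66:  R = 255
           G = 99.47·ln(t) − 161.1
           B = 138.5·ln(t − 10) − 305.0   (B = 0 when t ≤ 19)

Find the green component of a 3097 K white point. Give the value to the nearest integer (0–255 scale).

t = 3097/100 = 30.97; the t ≤ 66 branch applies.
G = 99.47·ln 30.97 − 161.1 = 99.47·3.4330 − 161.1 = 180.382.
Rounded: 180.

180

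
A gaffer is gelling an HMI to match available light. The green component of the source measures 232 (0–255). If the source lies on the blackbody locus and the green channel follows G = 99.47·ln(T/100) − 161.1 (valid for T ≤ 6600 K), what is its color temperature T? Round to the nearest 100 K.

ln t = (232 + 161.1) / 99.47 = 3.9519.
t = e^3.9519 = 52.036.
T = 100·t = 5204 K → 5200 K to the nearest 100 K.

5200 K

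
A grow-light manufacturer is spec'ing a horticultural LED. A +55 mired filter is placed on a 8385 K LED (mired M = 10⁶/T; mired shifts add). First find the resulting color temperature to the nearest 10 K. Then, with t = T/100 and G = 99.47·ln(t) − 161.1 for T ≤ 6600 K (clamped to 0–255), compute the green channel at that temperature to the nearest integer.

M_in = 10⁶/8385 = 119.26; M_out = 119.26 + (+55) = 174.26.
T_out = 10⁶/174.26 = 5738.5 K → 5740 K; t = 57.4.
G = 99.47·ln 57.4 − 161.1 = 99.47·4.0500 − 161.1 = 241.758.
Rounded: 242.

242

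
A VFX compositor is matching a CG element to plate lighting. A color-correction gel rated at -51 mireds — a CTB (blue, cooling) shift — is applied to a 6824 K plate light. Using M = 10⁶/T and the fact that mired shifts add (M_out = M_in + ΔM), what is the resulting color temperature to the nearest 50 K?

M_in = 10⁶/6824 = 146.54 mireds.
M_out = 146.54 + (-51) = 95.54 mireds.
T_out = 10⁶/95.54 = 10466.6 K → 10450 K.

10450 K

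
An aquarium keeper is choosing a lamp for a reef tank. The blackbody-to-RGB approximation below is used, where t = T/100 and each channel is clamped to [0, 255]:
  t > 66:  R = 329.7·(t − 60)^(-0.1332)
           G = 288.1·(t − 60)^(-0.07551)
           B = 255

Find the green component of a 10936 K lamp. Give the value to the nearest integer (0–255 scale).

215

t = 10936/100 = 109.36; the t > 66 branch applies.
G = 288.1·(109.36 − 60)^(-0.07551) = 288.1·49.36^(-0.07551) = 288.1·0.74496 = 214.623.
Rounded: 215.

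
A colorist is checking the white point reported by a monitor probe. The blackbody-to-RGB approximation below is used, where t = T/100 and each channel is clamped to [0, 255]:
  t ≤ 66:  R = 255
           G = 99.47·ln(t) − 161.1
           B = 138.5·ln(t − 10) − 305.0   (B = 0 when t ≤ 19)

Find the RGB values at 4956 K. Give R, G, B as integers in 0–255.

t = 4956/100 = 49.56; the t ≤ 66 branch applies.
R = 255 by definition for t ≤ 66.
G = 99.47·ln 49.56 − 161.1 = 99.47·3.9032 − 161.1 = 227.150.
B = 138.5·ln(49.56 − 10) − 305.0 = 138.5·ln 39.56 − 305.0 = 138.5·3.6778 − 305.0 = 204.378.
Rounded: (255, 227, 204).

R=255, G=227, B=204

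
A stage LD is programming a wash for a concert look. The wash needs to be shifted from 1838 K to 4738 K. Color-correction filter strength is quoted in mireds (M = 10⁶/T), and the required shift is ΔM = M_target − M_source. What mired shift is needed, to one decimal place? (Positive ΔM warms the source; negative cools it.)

M_source = 10⁶/1838 = 544.070; M_target = 10⁶/4738 = 211.060.
ΔM = 211.060 − 544.070 = -333.010 → -333.0 mireds, a cooling shift.

-333.0 mireds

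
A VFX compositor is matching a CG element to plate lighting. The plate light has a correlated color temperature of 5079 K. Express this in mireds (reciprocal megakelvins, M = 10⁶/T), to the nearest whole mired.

M = 10⁶ / 5079 = 196.889 → 197 mireds.

197 mireds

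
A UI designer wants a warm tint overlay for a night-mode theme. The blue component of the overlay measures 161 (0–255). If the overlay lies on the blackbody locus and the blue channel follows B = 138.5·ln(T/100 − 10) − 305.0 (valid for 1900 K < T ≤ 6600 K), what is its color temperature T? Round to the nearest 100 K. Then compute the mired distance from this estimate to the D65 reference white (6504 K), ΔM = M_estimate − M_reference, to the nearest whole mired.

ln(t − 10) = (161 + 305.0) / 138.5 = 3.3646.
t − 10 = e^3.3646 = 28.923, so t = 38.923.
T = 100·t = 3892 K → 3900 K to the nearest 100 K.
M_estimate = 10⁶/3900 = 256.41; M_reference = 10⁶/6504 = 153.75.
ΔM = 256.41 − 153.75 = 102.66 → +103 mireds.

+103 mireds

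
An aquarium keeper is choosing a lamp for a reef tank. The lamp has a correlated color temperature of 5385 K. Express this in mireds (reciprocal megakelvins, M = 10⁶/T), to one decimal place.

185.7 mireds

M = 10⁶ / 5385 = 185.701 → 185.7 mireds.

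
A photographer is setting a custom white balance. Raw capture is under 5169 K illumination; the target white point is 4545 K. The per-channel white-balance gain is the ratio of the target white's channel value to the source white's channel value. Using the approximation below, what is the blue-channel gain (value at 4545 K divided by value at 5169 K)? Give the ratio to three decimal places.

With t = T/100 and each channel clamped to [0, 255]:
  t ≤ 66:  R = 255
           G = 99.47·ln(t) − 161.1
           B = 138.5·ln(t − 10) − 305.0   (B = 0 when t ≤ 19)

At 5169 K (t = 51.69):
  B = 138.5·ln(51.69 − 10) − 305.0 = 138.5·ln 41.69 − 305.0 = 138.5·3.7303 − 305.0 = 211.641.
At 4545 K (t = 45.45):
  B = 138.5·ln(45.45 − 10) − 305.0 = 138.5·ln 35.45 − 305.0 = 138.5·3.5681 − 305.0 = 189.185.
Gain = 189.185 / 211.641 = 0.8939 → 0.894.

0.894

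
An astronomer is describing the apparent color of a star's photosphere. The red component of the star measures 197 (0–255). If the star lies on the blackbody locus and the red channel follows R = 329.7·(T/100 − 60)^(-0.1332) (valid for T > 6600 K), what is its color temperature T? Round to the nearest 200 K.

(t − 60)^(-0.1332) = 197/329.7 = 0.59751.
t − 60 = 0.59751^(1/-0.1332) = 0.59751^(-7.508) = 47.761, so t = 107.761.
T = 100·t = 10776 K → 10800 K to the nearest 200 K.

10800 K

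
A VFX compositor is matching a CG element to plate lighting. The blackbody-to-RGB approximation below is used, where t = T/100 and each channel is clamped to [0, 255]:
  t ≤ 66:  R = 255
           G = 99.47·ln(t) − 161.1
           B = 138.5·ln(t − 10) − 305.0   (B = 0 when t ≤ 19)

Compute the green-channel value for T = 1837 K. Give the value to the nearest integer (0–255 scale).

128

t = 1837/100 = 18.37; the t ≤ 66 branch applies.
G = 99.47·ln 18.37 − 161.1 = 99.47·2.9107 − 161.1 = 128.429.
Rounded: 128.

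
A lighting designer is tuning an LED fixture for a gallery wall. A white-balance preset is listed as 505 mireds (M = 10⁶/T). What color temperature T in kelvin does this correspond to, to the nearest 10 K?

1980 K

T = 10⁶ / 505 = 1980.20 K → 1980 K.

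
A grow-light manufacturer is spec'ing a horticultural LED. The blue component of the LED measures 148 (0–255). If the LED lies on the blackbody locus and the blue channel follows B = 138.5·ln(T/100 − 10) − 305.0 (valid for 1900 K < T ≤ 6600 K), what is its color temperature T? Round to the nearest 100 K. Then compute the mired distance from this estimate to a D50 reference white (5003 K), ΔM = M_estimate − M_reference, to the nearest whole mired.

ln(t − 10) = (148 + 305.0) / 138.5 = 3.2708.
t − 10 = e^3.2708 = 26.331, so t = 36.331.
T = 100·t = 3633 K → 3600 K to the nearest 100 K.
M_estimate = 10⁶/3600 = 277.78; M_reference = 10⁶/5003 = 199.88.
ΔM = 277.78 − 199.88 = 77.90 → +78 mireds.

+78 mireds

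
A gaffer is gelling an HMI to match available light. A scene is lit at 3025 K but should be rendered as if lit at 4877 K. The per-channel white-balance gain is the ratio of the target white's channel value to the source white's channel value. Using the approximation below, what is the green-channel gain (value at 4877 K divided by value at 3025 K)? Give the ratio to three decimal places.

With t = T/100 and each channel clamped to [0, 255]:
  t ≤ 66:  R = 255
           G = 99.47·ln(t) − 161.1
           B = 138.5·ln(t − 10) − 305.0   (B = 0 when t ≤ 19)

At 3025 K (t = 30.25):
  G = 99.47·ln 30.25 − 161.1 = 99.47·3.4095 − 161.1 = 178.043.
At 4877 K (t = 48.77):
  G = 99.47·ln 48.77 − 161.1 = 99.47·3.8871 − 161.1 = 225.551.
Gain = 225.551 / 178.043 = 1.2668 → 1.267.

1.267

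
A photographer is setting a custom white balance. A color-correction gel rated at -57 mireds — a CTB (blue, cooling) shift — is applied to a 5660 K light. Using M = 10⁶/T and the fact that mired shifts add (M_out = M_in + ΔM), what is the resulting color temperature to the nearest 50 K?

8350 K

M_in = 10⁶/5660 = 176.68 mireds.
M_out = 176.68 + (-57) = 119.68 mireds.
T_out = 10⁶/119.68 = 8355.7 K → 8350 K.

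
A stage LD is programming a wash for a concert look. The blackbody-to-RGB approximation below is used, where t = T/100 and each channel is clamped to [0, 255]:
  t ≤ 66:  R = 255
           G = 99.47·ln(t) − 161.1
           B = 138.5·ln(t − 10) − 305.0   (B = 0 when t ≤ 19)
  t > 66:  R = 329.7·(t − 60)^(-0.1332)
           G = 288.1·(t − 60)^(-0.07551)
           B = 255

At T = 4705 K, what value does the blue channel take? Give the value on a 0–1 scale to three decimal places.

0.766

t = 4705/100 = 47.05; the t ≤ 66 branch applies.
B = 138.5·ln(47.05 − 10) − 305.0 = 138.5·ln 37.05 − 305.0 = 138.5·3.6123 − 305.0 = 195.299.
On a 0–1 scale: 195.299/255 = 0.7659 → 0.766.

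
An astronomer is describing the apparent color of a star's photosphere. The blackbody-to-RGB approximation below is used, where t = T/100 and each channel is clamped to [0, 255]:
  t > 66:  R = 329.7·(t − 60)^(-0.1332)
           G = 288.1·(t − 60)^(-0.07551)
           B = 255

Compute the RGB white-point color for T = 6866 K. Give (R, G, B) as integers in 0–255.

(247, 245, 255)

t = 6866/100 = 68.66; the t > 66 branch applies.
R = 329.7·(68.66 − 60)^(-0.1332) = 329.7·8.66^(-0.1332) = 329.7·0.75011 = 247.310.
G = 288.1·(68.66 − 60)^(-0.07551) = 288.1·8.66^(-0.07551) = 288.1·0.84959 = 244.766.
B = 255 by definition for t > 66.
Rounded: (247, 245, 255).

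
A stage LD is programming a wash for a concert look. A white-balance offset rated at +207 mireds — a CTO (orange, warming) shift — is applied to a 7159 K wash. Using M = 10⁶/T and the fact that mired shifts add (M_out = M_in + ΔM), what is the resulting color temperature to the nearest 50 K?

M_in = 10⁶/7159 = 139.68 mireds.
M_out = 139.68 + (+207) = 346.68 mireds.
T_out = 10⁶/346.68 = 2884.5 K → 2900 K.

2900 K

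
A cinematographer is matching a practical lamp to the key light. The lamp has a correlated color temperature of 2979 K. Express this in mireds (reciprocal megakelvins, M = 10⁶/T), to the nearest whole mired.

336 mireds

M = 10⁶ / 2979 = 335.683 → 336 mireds.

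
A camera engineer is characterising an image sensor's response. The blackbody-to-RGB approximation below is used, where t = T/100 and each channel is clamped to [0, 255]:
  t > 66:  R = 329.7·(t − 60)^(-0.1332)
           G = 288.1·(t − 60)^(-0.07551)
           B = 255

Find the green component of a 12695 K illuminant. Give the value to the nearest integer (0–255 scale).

210

t = 12695/100 = 126.95; the t > 66 branch applies.
G = 288.1·(126.95 − 60)^(-0.07551) = 288.1·66.95^(-0.07551) = 288.1·0.72801 = 209.740.
Rounded: 210.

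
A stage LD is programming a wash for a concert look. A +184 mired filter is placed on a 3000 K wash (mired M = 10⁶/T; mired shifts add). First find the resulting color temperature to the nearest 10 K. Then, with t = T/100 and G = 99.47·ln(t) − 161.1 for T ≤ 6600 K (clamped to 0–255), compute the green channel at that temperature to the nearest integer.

M_in = 10⁶/3000 = 333.33; M_out = 333.33 + (+184) = 517.33.
T_out = 10⁶/517.33 = 1933.0 K → 1930 K; t = 19.3.
G = 99.47·ln 19.3 − 161.1 = 99.47·2.9601 − 161.1 = 133.342.
Rounded: 133.

133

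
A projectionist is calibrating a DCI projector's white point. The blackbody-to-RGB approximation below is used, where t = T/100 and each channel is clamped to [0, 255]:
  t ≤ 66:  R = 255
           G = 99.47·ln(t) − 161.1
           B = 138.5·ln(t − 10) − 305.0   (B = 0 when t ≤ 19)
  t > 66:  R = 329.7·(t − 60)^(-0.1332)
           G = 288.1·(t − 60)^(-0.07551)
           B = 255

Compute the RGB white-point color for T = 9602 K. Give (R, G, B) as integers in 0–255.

t = 9602/100 = 96.02; the t > 66 branch applies.
R = 329.7·(96.02 − 60)^(-0.1332) = 329.7·36.02^(-0.1332) = 329.7·0.62040 = 204.544.
G = 288.1·(96.02 − 60)^(-0.07551) = 288.1·36.02^(-0.07551) = 288.1·0.76290 = 219.790.
B = 255 by definition for t > 66.
Rounded: (205, 220, 255).

(205, 220, 255)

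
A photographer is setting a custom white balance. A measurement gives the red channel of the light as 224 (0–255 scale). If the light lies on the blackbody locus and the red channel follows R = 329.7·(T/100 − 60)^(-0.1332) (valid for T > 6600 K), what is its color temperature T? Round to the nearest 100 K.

(t − 60)^(-0.1332) = 224/329.7 = 0.67941.
t − 60 = 0.67941^(1/-0.1332) = 0.67941^(-7.508) = 18.209, so t = 78.209.
T = 100·t = 7821 K → 7800 K to the nearest 100 K.

7800 K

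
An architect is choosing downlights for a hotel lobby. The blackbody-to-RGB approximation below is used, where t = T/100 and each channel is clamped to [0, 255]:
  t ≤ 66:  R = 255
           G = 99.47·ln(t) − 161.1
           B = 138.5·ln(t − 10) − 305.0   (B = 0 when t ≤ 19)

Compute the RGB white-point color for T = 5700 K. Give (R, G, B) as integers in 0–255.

(255, 241, 228)

t = 5700/100 = 57; the t ≤ 66 branch applies.
R = 255 by definition for t ≤ 66.
G = 99.47·ln 57 − 161.1 = 99.47·4.0431 − 161.1 = 241.062.
B = 138.5·ln(57 − 10) − 305.0 = 138.5·ln 47 − 305.0 = 138.5·3.8501 − 305.0 = 228.245.
Rounded: (255, 241, 228).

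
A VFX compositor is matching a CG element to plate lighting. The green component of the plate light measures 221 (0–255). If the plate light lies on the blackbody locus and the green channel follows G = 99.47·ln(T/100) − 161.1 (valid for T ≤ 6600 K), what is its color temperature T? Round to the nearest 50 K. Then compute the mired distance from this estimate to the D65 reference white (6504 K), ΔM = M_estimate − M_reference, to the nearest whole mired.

ln t = (221 + 161.1) / 99.47 = 3.8414.
t = e^3.8414 = 46.589.
T = 100·t = 4659 K → 4650 K to the nearest 50 K.
M_estimate = 10⁶/4650 = 215.05; M_reference = 10⁶/6504 = 153.75.
ΔM = 215.05 − 153.75 = 61.30 → +61 mireds.

+61 mireds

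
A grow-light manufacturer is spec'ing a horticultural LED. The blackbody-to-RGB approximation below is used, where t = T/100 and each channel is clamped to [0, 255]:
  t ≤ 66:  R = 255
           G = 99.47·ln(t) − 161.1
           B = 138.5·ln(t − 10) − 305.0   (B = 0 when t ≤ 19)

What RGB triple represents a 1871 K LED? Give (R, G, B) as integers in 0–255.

(255, 130, 0)

t = 1871/100 = 18.71; the t ≤ 66 branch applies.
R = 255 by definition for t ≤ 66.
G = 99.47·ln 18.71 − 161.1 = 99.47·2.9291 − 161.1 = 130.253.
t = 18.71 ≤ 19, so B = 0.
Rounded: (255, 130, 0).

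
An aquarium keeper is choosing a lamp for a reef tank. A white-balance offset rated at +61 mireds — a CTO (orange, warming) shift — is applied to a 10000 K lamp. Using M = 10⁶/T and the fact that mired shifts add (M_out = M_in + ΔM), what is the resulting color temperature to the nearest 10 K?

6210 K

M_in = 10⁶/10000 = 100.00 mireds.
M_out = 100.00 + (+61) = 161.00 mireds.
T_out = 10⁶/161.00 = 6211.2 K → 6210 K.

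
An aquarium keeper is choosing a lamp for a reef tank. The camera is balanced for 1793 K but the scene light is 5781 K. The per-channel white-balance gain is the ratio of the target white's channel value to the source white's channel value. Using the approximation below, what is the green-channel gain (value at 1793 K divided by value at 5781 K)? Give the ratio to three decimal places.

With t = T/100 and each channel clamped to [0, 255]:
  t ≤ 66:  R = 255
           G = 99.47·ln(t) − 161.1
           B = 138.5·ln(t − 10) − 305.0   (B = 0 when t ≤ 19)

At 5781 K (t = 57.81):
  G = 99.47·ln 57.81 − 161.1 = 99.47·4.0572 − 161.1 = 242.466.
At 1793 K (t = 17.93):
  G = 99.47·ln 17.93 − 161.1 = 99.47·2.8865 − 161.1 = 126.018.
Gain = 126.018 / 242.466 = 0.5197 → 0.520.

0.520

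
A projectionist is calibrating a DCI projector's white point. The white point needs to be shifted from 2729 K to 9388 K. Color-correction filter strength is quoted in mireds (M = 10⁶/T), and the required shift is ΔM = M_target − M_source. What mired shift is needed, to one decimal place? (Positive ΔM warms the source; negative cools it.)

M_source = 10⁶/2729 = 366.435; M_target = 10⁶/9388 = 106.519.
ΔM = 106.519 − 366.435 = -259.916 → -259.9 mireds, a cooling shift.

-259.9 mireds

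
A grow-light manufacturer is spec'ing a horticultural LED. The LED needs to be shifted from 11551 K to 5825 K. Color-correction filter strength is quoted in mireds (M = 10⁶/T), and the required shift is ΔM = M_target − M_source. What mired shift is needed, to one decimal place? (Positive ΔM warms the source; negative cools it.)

M_source = 10⁶/11551 = 86.573; M_target = 10⁶/5825 = 171.674.
ΔM = 171.674 − 86.573 = 85.101 → +85.1 mireds, a warming shift.

+85.1 mireds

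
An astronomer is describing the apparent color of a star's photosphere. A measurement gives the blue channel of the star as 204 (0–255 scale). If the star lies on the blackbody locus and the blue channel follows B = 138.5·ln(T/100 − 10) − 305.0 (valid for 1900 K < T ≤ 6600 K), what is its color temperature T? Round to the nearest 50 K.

4950 K

ln(t − 10) = (204 + 305.0) / 138.5 = 3.6751.
t − 10 = e^3.6751 = 39.452, so t = 49.452.
T = 100·t = 4945 K → 4950 K to the nearest 50 K.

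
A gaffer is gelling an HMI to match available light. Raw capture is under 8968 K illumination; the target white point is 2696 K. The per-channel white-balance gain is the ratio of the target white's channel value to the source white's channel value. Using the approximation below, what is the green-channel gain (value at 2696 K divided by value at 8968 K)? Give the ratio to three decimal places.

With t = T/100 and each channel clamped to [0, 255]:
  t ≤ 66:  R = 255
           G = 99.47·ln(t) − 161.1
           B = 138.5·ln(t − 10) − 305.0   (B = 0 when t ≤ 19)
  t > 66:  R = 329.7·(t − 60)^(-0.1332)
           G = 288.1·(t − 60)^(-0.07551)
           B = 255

At 8968 K (t = 89.68):
  G = 288.1·(89.68 − 60)^(-0.07551) = 288.1·29.68^(-0.07551) = 288.1·0.77413 = 223.027.
At 2696 K (t = 26.96):
  G = 99.47·ln 26.96 − 161.1 = 99.47·3.2944 − 161.1 = 166.589.
Gain = 166.589 / 223.027 = 0.7469 → 0.747.

0.747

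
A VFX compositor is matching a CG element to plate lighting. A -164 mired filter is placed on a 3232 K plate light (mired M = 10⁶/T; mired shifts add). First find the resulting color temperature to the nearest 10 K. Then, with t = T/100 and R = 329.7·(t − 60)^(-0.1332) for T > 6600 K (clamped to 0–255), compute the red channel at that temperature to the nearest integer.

M_in = 10⁶/3232 = 309.41; M_out = 309.41 + (-164) = 145.41.
T_out = 10⁶/145.41 = 6877.3 K → 6880 K; t = 68.8.
R = 329.7·(68.8 − 60)^(-0.1332) = 329.7·8.8^(-0.1332) = 329.7·0.74851 = 246.782.
Rounded: 247.

247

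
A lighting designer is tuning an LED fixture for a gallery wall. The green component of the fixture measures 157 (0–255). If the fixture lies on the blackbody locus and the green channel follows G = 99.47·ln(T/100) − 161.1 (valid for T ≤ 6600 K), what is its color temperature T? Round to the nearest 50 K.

2450 K

ln t = (157 + 161.1) / 99.47 = 3.1979.
t = e^3.1979 = 24.482.
T = 100·t = 2448 K → 2450 K to the nearest 50 K.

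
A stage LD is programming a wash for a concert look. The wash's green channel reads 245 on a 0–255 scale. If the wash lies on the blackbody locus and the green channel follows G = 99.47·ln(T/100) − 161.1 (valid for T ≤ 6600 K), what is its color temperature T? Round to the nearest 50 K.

ln t = (245 + 161.1) / 99.47 = 4.0826.
t = e^4.0826 = 59.302.
T = 100·t = 5930 K → 5950 K to the nearest 50 K.

5950 K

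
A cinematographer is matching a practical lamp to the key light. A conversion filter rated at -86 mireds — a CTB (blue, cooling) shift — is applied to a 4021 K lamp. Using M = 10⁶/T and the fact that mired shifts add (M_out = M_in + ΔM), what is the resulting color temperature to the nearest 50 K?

6150 K

M_in = 10⁶/4021 = 248.69 mireds.
M_out = 248.69 + (-86) = 162.69 mireds.
T_out = 10⁶/162.69 = 6146.5 K → 6150 K.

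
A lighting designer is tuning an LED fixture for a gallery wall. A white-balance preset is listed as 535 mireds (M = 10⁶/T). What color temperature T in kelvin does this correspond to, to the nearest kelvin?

1869 K

T = 10⁶ / 535 = 1869.16 K → 1869 K.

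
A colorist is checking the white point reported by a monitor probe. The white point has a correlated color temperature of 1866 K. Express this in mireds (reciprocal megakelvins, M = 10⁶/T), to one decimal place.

535.9 mireds

M = 10⁶ / 1866 = 535.906 → 535.9 mireds.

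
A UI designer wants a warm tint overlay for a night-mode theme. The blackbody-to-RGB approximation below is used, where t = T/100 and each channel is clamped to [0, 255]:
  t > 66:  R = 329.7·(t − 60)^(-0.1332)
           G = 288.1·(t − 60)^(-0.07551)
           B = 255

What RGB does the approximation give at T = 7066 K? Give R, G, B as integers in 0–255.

t = 7066/100 = 70.66; the t > 66 branch applies.
R = 329.7·(70.66 − 60)^(-0.1332) = 329.7·10.66^(-0.1332) = 329.7·0.72963 = 240.559.
G = 288.1·(70.66 − 60)^(-0.07551) = 288.1·10.66^(-0.07551) = 288.1·0.83636 = 240.956.
B = 255 by definition for t > 66.
Rounded: (241, 241, 255).

R=241, G=241, B=255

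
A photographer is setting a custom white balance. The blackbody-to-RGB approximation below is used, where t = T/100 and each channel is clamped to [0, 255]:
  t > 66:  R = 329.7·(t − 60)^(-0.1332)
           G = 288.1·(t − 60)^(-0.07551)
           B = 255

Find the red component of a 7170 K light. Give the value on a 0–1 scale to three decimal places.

t = 7170/100 = 71.7; the t > 66 branch applies.
R = 329.7·(71.7 − 60)^(-0.1332) = 329.7·11.7^(-0.1332) = 329.7·0.72064 = 237.595.
On a 0–1 scale: 237.595/255 = 0.9317 → 0.932.

0.932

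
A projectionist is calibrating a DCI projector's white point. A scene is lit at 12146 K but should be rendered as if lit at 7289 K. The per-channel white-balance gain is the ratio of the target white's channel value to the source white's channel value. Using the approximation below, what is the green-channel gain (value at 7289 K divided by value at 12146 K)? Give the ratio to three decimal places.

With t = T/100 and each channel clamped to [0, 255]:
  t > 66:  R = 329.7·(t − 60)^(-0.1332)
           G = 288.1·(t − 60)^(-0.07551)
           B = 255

At 12146 K (t = 121.46):
  G = 288.1·(121.46 − 60)^(-0.07551) = 288.1·61.46^(-0.07551) = 288.1·0.73273 = 211.099.
At 7289 K (t = 72.89):
  G = 288.1·(72.89 − 60)^(-0.07551) = 288.1·12.89^(-0.07551) = 288.1·0.82445 = 237.524.
Gain = 237.524 / 211.099 = 1.1252 → 1.125.

1.125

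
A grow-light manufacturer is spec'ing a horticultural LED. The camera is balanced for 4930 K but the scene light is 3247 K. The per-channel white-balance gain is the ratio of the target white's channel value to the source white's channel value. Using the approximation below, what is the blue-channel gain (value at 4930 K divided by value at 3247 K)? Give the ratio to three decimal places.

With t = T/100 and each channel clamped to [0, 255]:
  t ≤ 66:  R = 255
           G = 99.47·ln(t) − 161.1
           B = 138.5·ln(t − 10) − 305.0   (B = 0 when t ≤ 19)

At 3247 K (t = 32.47):
  B = 138.5·ln(32.47 − 10) − 305.0 = 138.5·ln 22.47 − 305.0 = 138.5·3.1122 − 305.0 = 126.037.
At 4930 K (t = 49.3):
  B = 138.5·ln(49.3 − 10) − 305.0 = 138.5·ln 39.3 − 305.0 = 138.5·3.6712 − 305.0 = 203.465.
Gain = 203.465 / 126.037 = 1.6143 → 1.614.

1.614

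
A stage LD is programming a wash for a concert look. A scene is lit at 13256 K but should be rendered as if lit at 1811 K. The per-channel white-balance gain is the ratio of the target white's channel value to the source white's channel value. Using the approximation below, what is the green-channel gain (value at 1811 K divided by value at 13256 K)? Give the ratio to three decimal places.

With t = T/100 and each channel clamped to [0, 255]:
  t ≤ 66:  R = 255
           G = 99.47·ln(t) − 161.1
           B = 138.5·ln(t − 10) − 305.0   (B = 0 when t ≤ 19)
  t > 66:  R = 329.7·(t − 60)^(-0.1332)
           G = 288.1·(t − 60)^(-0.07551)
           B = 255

At 13256 K (t = 132.56):
  G = 288.1·(132.56 − 60)^(-0.07551) = 288.1·72.56^(-0.07551) = 288.1·0.72360 = 208.469.
At 1811 K (t = 18.11):
  G = 99.47·ln 18.11 − 161.1 = 99.47·2.8965 − 161.1 = 127.011.
Gain = 127.011 / 208.469 = 0.6093 → 0.609.

0.609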